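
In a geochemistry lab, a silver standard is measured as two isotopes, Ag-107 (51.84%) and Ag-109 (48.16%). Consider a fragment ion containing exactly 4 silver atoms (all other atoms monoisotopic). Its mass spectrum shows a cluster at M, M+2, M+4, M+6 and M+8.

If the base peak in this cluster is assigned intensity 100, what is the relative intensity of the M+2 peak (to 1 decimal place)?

(0.5184 + 0.4816)^4 gives M 0.0722, M+2 0.2684, M+4 0.3740, M+6 0.2316, M+8 0.0538; the largest is M+4.
P(M+4) = C(4,2) × 0.5184^2 × 0.4816^2 = 6 × 0.26873856 × 0.23193856 = 0.373985 (base)
P(M+2) = C(4,1) × 0.5184^3 × 0.4816^1 = 4 × 0.13931407 × 0.4816 = 0.268375
Relative intensity = 0.268375 / 0.373985 × 100 = 71.8

71.8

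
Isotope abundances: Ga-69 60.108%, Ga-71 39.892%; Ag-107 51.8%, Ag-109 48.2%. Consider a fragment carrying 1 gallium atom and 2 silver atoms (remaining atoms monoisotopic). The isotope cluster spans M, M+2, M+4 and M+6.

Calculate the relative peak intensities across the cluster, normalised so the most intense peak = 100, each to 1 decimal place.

39.6 : 100.0 : 83.2 : 22.8

Gallium pattern (n=1): 0.60108 : 0.39892
Silver pattern (n=2): 0.268324 : 0.499352 : 0.232324
Convolve the two distributions (both contribute in 2-u steps):
  M: 0.60108×0.268324 = 0.161284
  M+2: 0.60108×0.499352 + 0.39892×0.268324 = 0.407190
  M+4: 0.60108×0.232324 + 0.39892×0.499352 = 0.338847
  M+6: 0.39892×0.232324 = 0.092679
Scale to base peak (0.407190) = 100: 39.6 : 100.0 : 83.2 : 22.8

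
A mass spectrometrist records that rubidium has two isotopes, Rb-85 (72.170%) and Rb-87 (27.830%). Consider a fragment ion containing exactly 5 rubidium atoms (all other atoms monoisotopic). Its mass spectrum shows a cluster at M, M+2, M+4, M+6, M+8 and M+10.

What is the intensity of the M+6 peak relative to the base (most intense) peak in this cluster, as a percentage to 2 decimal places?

29.74%

Binomial terms of (0.72170 + 0.27830)^5: M 0.1958, M+2 0.3775, M+4 0.2911, M+6 0.1123, M+8 0.0216, M+10 0.0017 → M+2 is the base peak.
P(M+2) = C(5,1) × 0.72170^4 × 0.27830^1 = 5 × 0.27128565 × 0.2783 = 0.377494 (base)
P(M+6) = C(5,3) × 0.72170^2 × 0.27830^3 = 10 × 0.52085089 × 0.02155458 = 0.112267
Relative intensity = 0.112267 / 0.377494 × 100 = 29.74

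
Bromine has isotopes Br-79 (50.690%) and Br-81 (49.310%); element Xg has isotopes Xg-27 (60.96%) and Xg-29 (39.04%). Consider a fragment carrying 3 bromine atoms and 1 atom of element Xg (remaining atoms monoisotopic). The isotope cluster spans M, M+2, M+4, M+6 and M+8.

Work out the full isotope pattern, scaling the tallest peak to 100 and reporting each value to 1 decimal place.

Bromine pattern (n=3): 0.13024674 : 0.3801026 : 0.36975457 : 0.11989609
Element Xg pattern (n=1): 0.6096 : 0.3904
Convolve the two distributions (both contribute in 2-u steps):
  M: 0.13024674×0.6096 = 0.079398
  M+2: 0.13024674×0.3904 + 0.3801026×0.6096 = 0.282559
  M+4: 0.3801026×0.3904 + 0.36975457×0.6096 = 0.373794
  M+6: 0.36975457×0.3904 + 0.11989609×0.6096 = 0.217441
  M+8: 0.11989609×0.3904 = 0.046807
Scale to base peak (0.373794) = 100: 21.2 : 75.6 : 100.0 : 58.2 : 12.5

21.2 : 75.6 : 100.0 : 58.2 : 12.5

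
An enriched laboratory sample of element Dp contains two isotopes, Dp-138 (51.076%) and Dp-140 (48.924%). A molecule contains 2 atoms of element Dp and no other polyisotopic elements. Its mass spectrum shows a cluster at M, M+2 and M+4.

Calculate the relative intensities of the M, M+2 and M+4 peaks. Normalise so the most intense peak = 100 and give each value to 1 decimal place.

Each Dp atom is independently Dp-138 (p = 0.51076) or Dp-140 (q = 0.48924); the cluster is the binomial expansion (p + q)^2.
P(M) = 0.51076^2 = 0.260876
P(M+2) = 2 × 0.51076^1 × 0.48924^1 = 0.499768
P(M+4) = 0.48924^2 = 0.239356
The M+2 peak is largest (0.499768); scaling to 100 gives 52.2 : 100.0 : 47.9.

52.2 : 100.0 : 47.9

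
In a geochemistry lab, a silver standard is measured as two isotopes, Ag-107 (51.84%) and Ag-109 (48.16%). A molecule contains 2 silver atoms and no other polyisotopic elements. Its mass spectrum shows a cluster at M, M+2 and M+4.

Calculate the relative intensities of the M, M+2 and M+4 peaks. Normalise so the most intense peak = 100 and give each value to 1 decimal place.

Expanding (0.5184 + 0.4816)^2:
P(M) = 0.5184^2 = 0.268739
P(M+2) = 2 × 0.5184^1 × 0.4816^1 = 0.499323
P(M+4) = 0.4816^2 = 0.231939
The M+2 peak is largest (0.499323); scaling to 100 gives 53.8 : 100.0 : 46.5.

53.8 : 100.0 : 46.5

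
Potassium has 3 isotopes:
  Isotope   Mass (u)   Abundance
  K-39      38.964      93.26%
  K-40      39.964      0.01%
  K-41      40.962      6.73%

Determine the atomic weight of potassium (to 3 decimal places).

The abundance-weighted mean is 0.9326 × 38.964 + 0.0001 × 39.964 + 0.0673 × 40.962
= 36.3378 + 0.0040 + 2.7567 = 39.0985 u

39.099 u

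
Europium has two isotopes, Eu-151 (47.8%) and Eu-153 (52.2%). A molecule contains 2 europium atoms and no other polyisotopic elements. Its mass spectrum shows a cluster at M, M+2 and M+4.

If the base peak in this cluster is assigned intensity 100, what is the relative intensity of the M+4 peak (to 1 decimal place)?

Binomial terms of (0.478 + 0.522)^2: M 0.2285, M+2 0.4990, M+4 0.2725 → M+2 is the base peak.
P(M+2) = C(2,1) × 0.478^1 × 0.522^1 = 2 × 0.4780 × 0.5220 = 0.499032 (base)
P(M+4) = C(2,2) × 0.478^0 × 0.522^2 = 1 × 1.0000 × 0.272484 = 0.272484
Relative intensity = 0.272484 / 0.499032 × 100 = 54.6

54.6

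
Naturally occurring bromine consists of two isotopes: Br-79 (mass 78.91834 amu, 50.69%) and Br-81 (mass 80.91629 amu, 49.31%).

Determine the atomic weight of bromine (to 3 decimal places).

79.904 amu

Weight each isotope mass by its fractional abundance: 0.5069 × 78.91834 + 0.4931 × 80.91629
= 40.003707 + 39.899823 = 79.903530 amu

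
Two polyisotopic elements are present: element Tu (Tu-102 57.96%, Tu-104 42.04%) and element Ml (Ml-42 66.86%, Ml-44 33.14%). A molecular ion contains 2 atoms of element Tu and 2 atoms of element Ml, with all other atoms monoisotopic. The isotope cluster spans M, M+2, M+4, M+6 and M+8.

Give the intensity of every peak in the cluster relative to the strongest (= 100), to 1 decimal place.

Element Tu pattern (n=2): 0.33593616 : 0.48732768 : 0.17673616
Element Ml pattern (n=2): 0.44702596 : 0.44314808 : 0.10982596
Convolve the two distributions (both contribute in 2-u steps):
  M: 0.33593616×0.44702596 = 0.150172
  M+2: 0.33593616×0.44314808 + 0.48732768×0.44702596 = 0.366718
  M+4: 0.33593616×0.10982596 + 0.48732768×0.44314808 + 0.17673616×0.44702596 = 0.331858
  M+6: 0.48732768×0.10982596 + 0.17673616×0.44314808 = 0.131842
  M+8: 0.17673616×0.10982596 = 0.019410
Scale to base peak (0.366718) = 100: 41.0 : 100.0 : 90.5 : 36.0 : 5.3

41.0 : 100.0 : 90.5 : 36.0 : 5.3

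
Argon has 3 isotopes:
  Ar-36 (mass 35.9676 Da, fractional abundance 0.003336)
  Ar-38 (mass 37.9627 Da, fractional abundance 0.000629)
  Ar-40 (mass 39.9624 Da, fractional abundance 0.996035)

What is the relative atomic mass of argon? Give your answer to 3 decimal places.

Weight each isotope mass by its fractional abundance: 0.003336 × 35.9676 + 0.000629 × 37.9627 + 0.996035 × 39.9624
= 0.11999 + 0.02388 + 39.80395 = 39.94782 Da

39.948 Da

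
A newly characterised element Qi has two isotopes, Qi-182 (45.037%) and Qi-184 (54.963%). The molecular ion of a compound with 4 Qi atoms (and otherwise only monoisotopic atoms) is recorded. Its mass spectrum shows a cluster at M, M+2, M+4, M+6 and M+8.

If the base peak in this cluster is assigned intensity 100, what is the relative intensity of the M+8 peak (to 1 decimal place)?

24.8

(0.45037 + 0.54963)^4 gives M 0.0411, M+2 0.2008, M+4 0.3676, M+6 0.2991, M+8 0.0913; the largest is M+4.
P(M+4) = C(4,2) × 0.45037^2 × 0.54963^2 = 6 × 0.20283314 × 0.30209314 = 0.367647 (base)
P(M+8) = C(4,4) × 0.45037^0 × 0.54963^4 = 1 × 1.0000 × 0.09126026 = 0.091260
Relative intensity = 0.091260 / 0.367647 × 100 = 24.8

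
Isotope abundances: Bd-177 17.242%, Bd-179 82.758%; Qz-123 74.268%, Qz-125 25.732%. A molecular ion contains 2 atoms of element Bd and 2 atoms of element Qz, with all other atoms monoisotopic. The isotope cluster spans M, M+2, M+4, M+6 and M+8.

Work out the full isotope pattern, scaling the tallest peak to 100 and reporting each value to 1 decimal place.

3.4 : 34.5 : 100.0 : 57.4 : 9.3

Element Bd pattern (n=2): 0.02972866 : 0.28538269 : 0.68488866
Element Qz pattern (n=2): 0.55157358 : 0.38221284 : 0.06621358
Convolve the two distributions (both contribute in 2-u steps):
  M: 0.02972866×0.55157358 = 0.016398
  M+2: 0.02972866×0.38221284 + 0.28538269×0.55157358 = 0.168772
  M+4: 0.02972866×0.06621358 + 0.28538269×0.38221284 + 0.68488866×0.55157358 = 0.488812
  M+6: 0.28538269×0.06621358 + 0.68488866×0.38221284 = 0.280669
  M+8: 0.68488866×0.06621358 = 0.045349
Scale to base peak (0.488812) = 100: 3.4 : 34.5 : 100.0 : 57.4 : 9.3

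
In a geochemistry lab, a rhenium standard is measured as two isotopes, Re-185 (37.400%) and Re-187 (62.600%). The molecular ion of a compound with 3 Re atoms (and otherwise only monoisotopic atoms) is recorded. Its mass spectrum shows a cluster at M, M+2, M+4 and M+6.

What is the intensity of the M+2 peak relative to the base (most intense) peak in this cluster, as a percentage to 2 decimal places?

Term probabilities: M 0.0523, M+2 0.2627, M+4 0.4397, M+6 0.2453. Base peak = M+4.
P(M+4) = C(3,2) × 0.37400^1 × 0.62600^2 = 3 × 0.3740 × 0.391876 = 0.439685 (base)
P(M+2) = C(3,1) × 0.37400^2 × 0.62600^1 = 3 × 0.139876 × 0.6260 = 0.262687
Relative intensity = 0.262687 / 0.439685 × 100 = 59.74

59.74%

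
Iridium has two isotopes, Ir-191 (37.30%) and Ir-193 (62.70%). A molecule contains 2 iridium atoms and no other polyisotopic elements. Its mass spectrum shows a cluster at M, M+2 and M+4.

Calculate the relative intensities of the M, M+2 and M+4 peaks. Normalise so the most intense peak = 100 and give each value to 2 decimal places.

Expanding (0.3730 + 0.6270)^2:
P(M) = 0.3730^2 = 0.139129
P(M+2) = 2 × 0.3730^1 × 0.6270^1 = 0.467742
P(M+4) = 0.6270^2 = 0.393129
The M+2 peak is largest (0.467742); scaling to 100 gives 29.74 : 100.00 : 84.05.

29.74 : 100.00 : 84.05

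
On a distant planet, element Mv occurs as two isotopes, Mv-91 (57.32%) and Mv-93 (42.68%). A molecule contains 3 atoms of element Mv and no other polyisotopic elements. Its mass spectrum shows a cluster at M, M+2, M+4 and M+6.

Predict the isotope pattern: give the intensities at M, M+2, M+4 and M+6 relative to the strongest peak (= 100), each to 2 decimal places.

44.77 : 100.00 : 74.46 : 18.48

The 3 Mv atoms are independent, so intensities follow the terms of (0.5732 + 0.4268)^3.
P(M) = 0.5732^3 = 0.188330
P(M+2) = 3 × 0.5732^2 × 0.4268^1 = 0.420686
P(M+4) = 3 × 0.5732^1 × 0.4268^2 = 0.313239
P(M+6) = 0.4268^3 = 0.077745
The M+2 peak is largest (0.420686); scaling to 100 gives 44.77 : 100.00 : 74.46 : 18.48.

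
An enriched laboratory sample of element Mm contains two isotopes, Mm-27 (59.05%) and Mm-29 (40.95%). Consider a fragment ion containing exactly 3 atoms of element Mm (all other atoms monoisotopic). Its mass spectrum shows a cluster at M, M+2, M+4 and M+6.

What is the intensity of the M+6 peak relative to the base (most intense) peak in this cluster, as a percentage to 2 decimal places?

16.03%

(0.5905 + 0.4095)^3 gives M 0.2059, M+2 0.4284, M+4 0.2971, M+6 0.0687; the largest is M+2.
P(M+2) = C(3,1) × 0.5905^2 × 0.4095^1 = 3 × 0.34869025 × 0.4095 = 0.428366 (base)
P(M+6) = C(3,3) × 0.5905^0 × 0.4095^3 = 1 × 1.0000 × 0.06866916 = 0.068669
Relative intensity = 0.068669 / 0.428366 × 100 = 16.03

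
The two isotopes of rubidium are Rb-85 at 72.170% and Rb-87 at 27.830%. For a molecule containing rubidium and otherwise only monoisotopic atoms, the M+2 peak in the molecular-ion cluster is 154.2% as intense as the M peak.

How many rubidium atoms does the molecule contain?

4

The M+2/M ratio from n Rb atoms is n · q/p = n · 0.27830/0.72170.
n = 1.542 × 0.72170/0.27830 = 4.00 ≈ 4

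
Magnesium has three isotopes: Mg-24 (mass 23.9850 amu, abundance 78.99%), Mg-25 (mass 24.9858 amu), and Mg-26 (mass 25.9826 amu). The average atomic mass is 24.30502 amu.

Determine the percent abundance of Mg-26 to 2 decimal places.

Let x and y be the fractions of Mg-25 and Mg-26. Then x + y = 1 − 0.7899 = 0.2101 and 24.9858x + 25.9826y = 24.30502 − 0.7899×23.9850 = 5.3592685.
Substituting: 24.9858x + 25.9826(0.2101 − x) = 5.3592685
(24.9858 − 25.9826)x = -0.09967576  ⇒  x = 0.10000, y = 0.11010
Mg-25: 10.00%, Mg-26: 11.01%.

11.01%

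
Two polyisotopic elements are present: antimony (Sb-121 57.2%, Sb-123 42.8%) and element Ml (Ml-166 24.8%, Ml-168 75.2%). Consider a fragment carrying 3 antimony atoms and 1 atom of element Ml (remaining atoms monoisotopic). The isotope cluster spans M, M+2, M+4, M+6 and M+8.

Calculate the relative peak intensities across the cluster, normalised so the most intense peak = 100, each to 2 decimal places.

Antimony pattern (n=3): 0.18714925 : 0.42010426 : 0.31434374 : 0.07840275
Element Ml pattern (n=1): 0.2480 : 0.7520
Convolve the two distributions (both contribute in 2-u steps):
  M: 0.18714925×0.2480 = 0.046413
  M+2: 0.18714925×0.7520 + 0.42010426×0.2480 = 0.244922
  M+4: 0.42010426×0.7520 + 0.31434374×0.2480 = 0.393876
  M+6: 0.31434374×0.7520 + 0.07840275×0.2480 = 0.255830
  M+8: 0.07840275×0.7520 = 0.058959
Scale to base peak (0.393876) = 100: 11.78 : 62.18 : 100.00 : 64.95 : 14.97

11.78 : 62.18 : 100.00 : 64.95 : 14.97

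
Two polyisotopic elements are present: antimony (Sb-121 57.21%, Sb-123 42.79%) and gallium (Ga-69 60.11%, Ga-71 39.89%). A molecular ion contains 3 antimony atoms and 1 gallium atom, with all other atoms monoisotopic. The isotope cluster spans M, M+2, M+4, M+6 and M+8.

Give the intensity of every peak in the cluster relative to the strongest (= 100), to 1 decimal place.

31.6 : 91.8 : 100.0 : 48.4 : 8.8

Antimony pattern (n=3): 0.18724742 : 0.42015297 : 0.3142518 : 0.07834781
Gallium pattern (n=1): 0.6011 : 0.3989
Convolve the two distributions (both contribute in 2-u steps):
  M: 0.18724742×0.6011 = 0.112554
  M+2: 0.18724742×0.3989 + 0.42015297×0.6011 = 0.327247
  M+4: 0.42015297×0.3989 + 0.3142518×0.6011 = 0.356496
  M+6: 0.3142518×0.3989 + 0.07834781×0.6011 = 0.172450
  M+8: 0.07834781×0.3989 = 0.031253
Scale to base peak (0.356496) = 100: 31.6 : 91.8 : 100.0 : 48.4 : 8.8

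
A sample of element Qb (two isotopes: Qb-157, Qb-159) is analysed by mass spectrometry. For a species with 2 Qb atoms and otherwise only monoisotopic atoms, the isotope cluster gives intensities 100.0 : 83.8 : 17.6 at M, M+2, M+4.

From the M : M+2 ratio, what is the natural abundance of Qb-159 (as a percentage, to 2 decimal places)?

If p is the fraction of Qb that is Qb-157, then I(M+2)/I(M) = [C(2,1)·p^1·(1−p)] / p^2 = 2·(1−p)/p = 83.8/100.0 = 0.8380
(1−p)/p = 0.8380/2 = 0.4190  ⇒  p = 1/(1 + 0.4190) = 0.7047
Qb-157: 70.47%, Qb-159: 29.53%.

29.53%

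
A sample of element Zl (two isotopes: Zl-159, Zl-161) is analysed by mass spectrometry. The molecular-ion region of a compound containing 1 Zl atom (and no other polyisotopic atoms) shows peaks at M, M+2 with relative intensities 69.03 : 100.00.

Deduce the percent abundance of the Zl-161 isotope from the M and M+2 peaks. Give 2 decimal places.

59.16%

If p is the fraction of Zl that is Zl-159, then I(M+2)/I(M) = [C(1,1)·p^0·(1−p)] / p^1 = 1·(1−p)/p = 100.00/69.03 = 1.4486
(1−p)/p = 1.4486/1 = 1.4486  ⇒  p = 1/(1 + 1.4486) = 0.4084
Zl-159: 40.84%, Zl-161: 59.16%.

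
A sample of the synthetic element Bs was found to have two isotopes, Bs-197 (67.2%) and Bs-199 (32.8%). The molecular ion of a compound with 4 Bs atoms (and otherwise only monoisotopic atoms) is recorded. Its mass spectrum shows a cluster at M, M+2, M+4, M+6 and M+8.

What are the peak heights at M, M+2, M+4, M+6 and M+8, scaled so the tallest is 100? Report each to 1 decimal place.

51.2 : 100.0 : 73.2 : 23.8 : 2.9

Each Bs atom is independently Bs-197 (p = 0.672) or Bs-199 (q = 0.328); the cluster is the binomial expansion (p + q)^4.
P(M) = 0.672^4 = 0.203928
P(M+2) = 4 × 0.672^3 × 0.328^1 = 0.398145
P(M+4) = 6 × 0.672^2 × 0.328^2 = 0.291499
P(M+6) = 4 × 0.672^1 × 0.328^3 = 0.094853
P(M+8) = 0.328^4 = 0.011574
The M+2 peak is largest (0.398145); scaling to 100 gives 51.2 : 100.0 : 73.2 : 23.8 : 2.9.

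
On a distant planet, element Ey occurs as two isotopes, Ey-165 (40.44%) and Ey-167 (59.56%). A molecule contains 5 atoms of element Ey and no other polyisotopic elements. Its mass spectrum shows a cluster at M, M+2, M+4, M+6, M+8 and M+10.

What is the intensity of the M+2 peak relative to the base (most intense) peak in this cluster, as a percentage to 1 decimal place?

Binomial terms of (0.4044 + 0.5956)^5: M 0.0108, M+2 0.0796, M+4 0.2346, M+6 0.3455, M+8 0.2544, M+10 0.0750 → M+6 is the base peak.
P(M+6) = C(5,3) × 0.4044^2 × 0.5956^3 = 10 × 0.16353936 × 0.21128276 = 0.345530 (base)
P(M+2) = C(5,1) × 0.4044^4 × 0.5956^1 = 5 × 0.02674512 × 0.5956 = 0.079647
Relative intensity = 0.079647 / 0.345530 × 100 = 23.1

23.1%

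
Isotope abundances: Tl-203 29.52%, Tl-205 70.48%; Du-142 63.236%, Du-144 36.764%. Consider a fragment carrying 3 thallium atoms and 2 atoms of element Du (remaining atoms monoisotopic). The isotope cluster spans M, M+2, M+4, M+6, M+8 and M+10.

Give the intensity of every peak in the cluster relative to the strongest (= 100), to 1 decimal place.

2.8 : 23.2 : 71.7 : 100.0 : 60.2 : 12.8

Thallium pattern (n=3): 0.02572463 : 0.18425524 : 0.43991564 : 0.35010449
Element Du pattern (n=2): 0.39987917 : 0.46496166 : 0.13515917
Convolve the two distributions (both contribute in 2-u steps):
  M: 0.02572463×0.39987917 = 0.010287
  M+2: 0.02572463×0.46496166 + 0.18425524×0.39987917 = 0.085641
  M+4: 0.02572463×0.13515917 + 0.18425524×0.46496166 + 0.43991564×0.39987917 = 0.265062
  M+6: 0.18425524×0.13515917 + 0.43991564×0.46496166 + 0.35010449×0.39987917 = 0.369447
  M+8: 0.43991564×0.13515917 + 0.35010449×0.46496166 = 0.222244
  M+10: 0.35010449×0.13515917 = 0.047320
Scale to base peak (0.369447) = 100: 2.8 : 23.2 : 71.7 : 100.0 : 60.2 : 12.8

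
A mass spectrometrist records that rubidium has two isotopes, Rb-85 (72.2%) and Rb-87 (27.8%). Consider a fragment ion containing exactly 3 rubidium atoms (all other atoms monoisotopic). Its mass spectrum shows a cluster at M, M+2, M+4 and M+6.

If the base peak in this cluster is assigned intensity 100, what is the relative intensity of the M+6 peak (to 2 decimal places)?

4.94

Term probabilities: M 0.3764, M+2 0.4348, M+4 0.1674, M+6 0.0215. Base peak = M+2.
P(M+2) = C(3,1) × 0.722^2 × 0.278^1 = 3 × 0.521284 × 0.2780 = 0.434751 (base)
P(M+6) = C(3,3) × 0.722^0 × 0.278^3 = 1 × 1.0000 × 0.02148495 = 0.021485
Relative intensity = 0.021485 / 0.434751 × 100 = 4.94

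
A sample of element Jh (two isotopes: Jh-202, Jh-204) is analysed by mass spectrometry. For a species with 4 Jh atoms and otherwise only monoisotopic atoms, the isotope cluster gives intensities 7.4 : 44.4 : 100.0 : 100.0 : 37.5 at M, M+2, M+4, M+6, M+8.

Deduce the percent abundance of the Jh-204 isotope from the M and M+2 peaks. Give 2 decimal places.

Let p = fractional abundance of Jh-202. I(M+2)/I(M) = [C(4,1)·p^3·(1−p)] / p^4 = 4·(1−p)/p = 44.4/7.4 = 6.0000
(1−p)/p = 6.0000/4 = 1.5000  ⇒  p = 1/(1 + 1.5000) = 0.4000
Jh-202: 40.00%, Jh-204: 60.00%.

60.00%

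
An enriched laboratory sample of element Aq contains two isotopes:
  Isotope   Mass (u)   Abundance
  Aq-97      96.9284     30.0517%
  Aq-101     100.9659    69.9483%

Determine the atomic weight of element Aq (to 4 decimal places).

Weight each isotope mass by its fractional abundance: 0.300517 × 96.9284 + 0.699483 × 100.9659
= 29.12863 + 70.62393 = 99.75256 u

99.7526 u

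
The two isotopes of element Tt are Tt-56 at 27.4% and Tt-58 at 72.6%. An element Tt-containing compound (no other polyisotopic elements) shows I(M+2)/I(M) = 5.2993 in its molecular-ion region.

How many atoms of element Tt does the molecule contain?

2

For n independent Tt atoms, I(M+2)/I(M) = n · (abundance Tt-58) / (abundance Tt-56) = n · 0.726/0.274.
n = 5.2993 × 0.274/0.726 = 2.00 ≈ 2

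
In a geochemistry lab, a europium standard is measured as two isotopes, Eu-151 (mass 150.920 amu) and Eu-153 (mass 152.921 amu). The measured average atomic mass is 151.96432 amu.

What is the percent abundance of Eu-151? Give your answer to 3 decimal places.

47.810%

Let x be the fractional abundance of Eu-151; then Eu-153 has abundance 1 − x.
150.920·x + 152.921·(1 − x) = 151.96432
(150.920 − 152.921)·x = 151.96432 − 152.921
x = -0.95668 / -2.001 = 0.47810 → 47.810% Eu-151, 52.190% Eu-153.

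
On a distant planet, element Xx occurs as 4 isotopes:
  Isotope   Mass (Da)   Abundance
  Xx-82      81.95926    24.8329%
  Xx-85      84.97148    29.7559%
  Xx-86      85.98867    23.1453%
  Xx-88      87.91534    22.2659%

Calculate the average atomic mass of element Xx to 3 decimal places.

Average mass = Σ (abundance × isotope mass) = 0.248329 × 81.95926 + 0.297559 × 84.97148 + 0.231453 × 85.98867 + 0.222659 × 87.91534
= 20.352861 + 25.284029 + 19.902336 + 19.575142 = 85.114368 Da

85.114 Da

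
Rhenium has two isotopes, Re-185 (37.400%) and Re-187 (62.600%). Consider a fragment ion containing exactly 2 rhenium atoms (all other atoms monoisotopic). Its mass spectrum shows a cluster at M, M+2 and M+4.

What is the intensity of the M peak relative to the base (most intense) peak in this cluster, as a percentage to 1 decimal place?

29.9%

(0.37400 + 0.62600)^2 gives M 0.1399, M+2 0.4682, M+4 0.3919; the largest is M+2.
P(M+2) = C(2,1) × 0.37400^1 × 0.62600^1 = 2 × 0.3740 × 0.6260 = 0.468248 (base)
P(M) = C(2,0) × 0.37400^2 × 0.62600^0 = 1 × 0.139876 × 1.0000 = 0.139876
Relative intensity = 0.139876 / 0.468248 × 100 = 29.9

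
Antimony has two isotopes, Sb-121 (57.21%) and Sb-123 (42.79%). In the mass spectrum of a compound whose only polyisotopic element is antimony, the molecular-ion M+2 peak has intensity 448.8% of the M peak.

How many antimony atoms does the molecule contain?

6

For n independent Sb atoms, I(M+2)/I(M) = n · (abundance Sb-123) / (abundance Sb-121) = n · 0.4279/0.5721.
n = 4.488 × 0.5721/0.4279 = 6.00 ≈ 6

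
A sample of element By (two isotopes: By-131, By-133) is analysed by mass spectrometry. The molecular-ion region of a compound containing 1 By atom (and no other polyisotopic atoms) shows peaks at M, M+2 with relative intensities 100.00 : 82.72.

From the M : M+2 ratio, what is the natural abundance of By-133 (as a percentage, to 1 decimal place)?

45.3%

Write p for the By-131 fraction. I(M+2)/I(M) = [C(1,1)·p^0·(1−p)] / p^1 = 1·(1−p)/p = 82.72/100.00 = 0.8272
(1−p)/p = 0.8272/1 = 0.8272  ⇒  p = 1/(1 + 0.8272) = 0.5473
By-131: 54.7%, By-133: 45.3%.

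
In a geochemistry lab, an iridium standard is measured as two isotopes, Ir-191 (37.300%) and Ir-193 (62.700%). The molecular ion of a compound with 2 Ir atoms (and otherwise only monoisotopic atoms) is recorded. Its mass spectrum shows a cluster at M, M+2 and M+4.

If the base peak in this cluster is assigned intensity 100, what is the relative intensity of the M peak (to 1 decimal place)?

29.7

Binomial terms of (0.37300 + 0.62700)^2: M 0.1391, M+2 0.4677, M+4 0.3931 → M+2 is the base peak.
P(M+2) = C(2,1) × 0.37300^1 × 0.62700^1 = 2 × 0.3730 × 0.6270 = 0.467742 (base)
P(M) = C(2,0) × 0.37300^2 × 0.62700^0 = 1 × 0.139129 × 1.0000 = 0.139129
Relative intensity = 0.139129 / 0.467742 × 100 = 29.7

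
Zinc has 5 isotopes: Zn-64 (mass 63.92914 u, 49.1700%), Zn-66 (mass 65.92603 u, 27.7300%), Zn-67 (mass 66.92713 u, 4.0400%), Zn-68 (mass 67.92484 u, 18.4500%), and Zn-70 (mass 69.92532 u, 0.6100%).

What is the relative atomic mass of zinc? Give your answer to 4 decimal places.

65.3778 u

Average mass = Σ (abundance × isotope mass) = 0.491700 × 63.92914 + 0.277300 × 65.92603 + 0.040400 × 66.92713 + 0.184500 × 67.92484 + 0.006100 × 69.92532
= 31.433958 + 18.281288 + 2.703856 + 12.532133 + 0.426544 = 65.377779 u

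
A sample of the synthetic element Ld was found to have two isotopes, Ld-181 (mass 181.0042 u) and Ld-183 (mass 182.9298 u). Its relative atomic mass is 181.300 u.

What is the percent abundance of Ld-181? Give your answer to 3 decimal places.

Let x be the fractional abundance of Ld-181; then Ld-183 has abundance 1 − x.
181.0042·x + 182.9298·(1 − x) = 181.300
(181.0042 − 182.9298)·x = 181.300 − 182.9298
x = -1.6298 / -1.9256 = 0.84639 → 84.639% Ld-181, 15.361% Ld-183.

84.639%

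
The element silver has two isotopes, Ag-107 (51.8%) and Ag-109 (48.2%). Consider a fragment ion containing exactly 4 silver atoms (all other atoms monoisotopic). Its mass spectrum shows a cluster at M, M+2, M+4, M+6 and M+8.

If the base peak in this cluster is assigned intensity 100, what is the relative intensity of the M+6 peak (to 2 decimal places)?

62.03

Binomial terms of (0.518 + 0.482)^4: M 0.0720, M+2 0.2680, M+4 0.3740, M+6 0.2320, M+8 0.0540 → M+4 is the base peak.
P(M+4) = C(4,2) × 0.518^2 × 0.482^2 = 6 × 0.268324 × 0.232324 = 0.374029 (base)
P(M+6) = C(4,3) × 0.518^1 × 0.482^3 = 4 × 0.5180 × 0.11198017 = 0.232023
Relative intensity = 0.232023 / 0.374029 × 100 = 62.03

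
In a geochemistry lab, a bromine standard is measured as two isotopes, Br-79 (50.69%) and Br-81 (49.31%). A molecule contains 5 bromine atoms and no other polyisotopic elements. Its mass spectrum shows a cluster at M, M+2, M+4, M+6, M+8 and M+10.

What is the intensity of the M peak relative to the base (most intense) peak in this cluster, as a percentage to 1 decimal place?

(0.5069 + 0.4931)^5 gives M 0.0335, M+2 0.1628, M+4 0.3167, M+6 0.3081, M+8 0.1498, M+10 0.0292; the largest is M+4.
P(M+4) = C(5,2) × 0.5069^3 × 0.4931^2 = 10 × 0.13024674 × 0.24314761 = 0.316692 (base)
P(M) = C(5,0) × 0.5069^5 × 0.4931^0 = 1 × 0.03346659 × 1.0000 = 0.033467
Relative intensity = 0.033467 / 0.316692 × 100 = 10.6

10.6%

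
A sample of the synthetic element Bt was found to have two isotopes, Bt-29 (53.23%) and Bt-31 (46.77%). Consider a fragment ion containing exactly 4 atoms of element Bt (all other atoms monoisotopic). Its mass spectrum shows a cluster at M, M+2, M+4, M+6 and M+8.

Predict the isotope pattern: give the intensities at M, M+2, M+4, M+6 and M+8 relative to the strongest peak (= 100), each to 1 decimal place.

Expanding (0.5323 + 0.4677)^4:
P(M) = 0.5323^4 = 0.080283
P(M+2) = 4 × 0.5323^3 × 0.4677^1 = 0.282161
P(M+4) = 6 × 0.5323^2 × 0.4677^2 = 0.371877
P(M+6) = 4 × 0.5323^1 × 0.4677^3 = 0.217830
P(M+8) = 0.4677^4 = 0.047849
The M+4 peak is largest (0.371877); scaling to 100 gives 21.6 : 75.9 : 100.0 : 58.6 : 12.9.

21.6 : 75.9 : 100.0 : 58.6 : 12.9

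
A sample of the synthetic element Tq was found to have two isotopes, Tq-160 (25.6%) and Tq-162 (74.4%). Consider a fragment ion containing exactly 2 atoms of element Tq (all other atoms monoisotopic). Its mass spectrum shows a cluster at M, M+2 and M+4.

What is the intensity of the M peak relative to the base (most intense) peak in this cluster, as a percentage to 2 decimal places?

Binomial terms of (0.256 + 0.744)^2: M 0.0655, M+2 0.3809, M+4 0.5535 → M+4 is the base peak.
P(M+4) = C(2,2) × 0.256^0 × 0.744^2 = 1 × 1.0000 × 0.553536 = 0.553536 (base)
P(M) = C(2,0) × 0.256^2 × 0.744^0 = 1 × 0.065536 × 1.0000 = 0.065536
Relative intensity = 0.065536 / 0.553536 × 100 = 11.84

11.84%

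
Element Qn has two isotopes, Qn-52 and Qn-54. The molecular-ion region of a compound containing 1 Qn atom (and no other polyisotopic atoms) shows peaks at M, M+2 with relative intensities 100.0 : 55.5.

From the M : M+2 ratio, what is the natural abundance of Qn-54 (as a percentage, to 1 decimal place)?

35.7%

Let p = fractional abundance of Qn-52. I(M+2)/I(M) = [C(1,1)·p^0·(1−p)] / p^1 = 1·(1−p)/p = 55.5/100.0 = 0.5550
(1−p)/p = 0.5550/1 = 0.5550  ⇒  p = 1/(1 + 0.5550) = 0.6431
Qn-52: 64.3%, Qn-54: 35.7%.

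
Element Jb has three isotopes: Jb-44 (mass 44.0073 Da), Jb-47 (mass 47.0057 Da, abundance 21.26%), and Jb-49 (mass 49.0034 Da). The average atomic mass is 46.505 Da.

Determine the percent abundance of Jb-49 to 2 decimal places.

37.23%

Let x and y be the fractions of Jb-44 and Jb-49. Then x + y = 1 − 0.2126 = 0.7874 and 44.0073x + 49.0034y = 46.505 − 0.2126×47.0057 = 36.51158818.
Substituting: 44.0073x + 49.0034(0.7874 − x) = 36.51158818
(44.0073 − 49.0034)x = -2.07368898  ⇒  x = 0.41506, y = 0.37234
Jb-44: 41.51%, Jb-49: 37.23%.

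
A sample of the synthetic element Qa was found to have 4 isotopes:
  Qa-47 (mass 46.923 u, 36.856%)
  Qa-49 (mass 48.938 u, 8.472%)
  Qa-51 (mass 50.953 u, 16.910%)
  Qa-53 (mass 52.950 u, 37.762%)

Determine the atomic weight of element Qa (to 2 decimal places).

Ar = Σ fᵢ·mᵢ = 0.36856 × 46.923 + 0.08472 × 48.938 + 0.16910 × 50.953 + 0.37762 × 52.950
= 17.2939 + 4.1460 + 8.6162 + 19.9950 = 50.0511 u

50.05 u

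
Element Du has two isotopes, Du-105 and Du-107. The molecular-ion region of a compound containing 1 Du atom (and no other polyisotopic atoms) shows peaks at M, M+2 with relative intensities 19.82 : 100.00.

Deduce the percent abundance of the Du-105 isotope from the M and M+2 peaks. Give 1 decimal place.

If p is the fraction of Du that is Du-105, then I(M+2)/I(M) = [C(1,1)·p^0·(1−p)] / p^1 = 1·(1−p)/p = 100.00/19.82 = 5.0454
(1−p)/p = 5.0454/1 = 5.0454  ⇒  p = 1/(1 + 5.0454) = 0.1654
Du-105: 16.5%, Du-107: 83.5%.

16.5%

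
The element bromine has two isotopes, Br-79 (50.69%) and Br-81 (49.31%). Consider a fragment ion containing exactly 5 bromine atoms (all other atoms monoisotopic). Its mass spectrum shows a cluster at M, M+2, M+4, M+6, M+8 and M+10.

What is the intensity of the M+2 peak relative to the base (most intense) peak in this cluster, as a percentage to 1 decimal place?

(0.5069 + 0.4931)^5 gives M 0.0335, M+2 0.1628, M+4 0.3167, M+6 0.3081, M+8 0.1498, M+10 0.0292; the largest is M+4.
P(M+4) = C(5,2) × 0.5069^3 × 0.4931^2 = 10 × 0.13024674 × 0.24314761 = 0.316692 (base)
P(M+2) = C(5,1) × 0.5069^4 × 0.4931^1 = 5 × 0.06602207 × 0.4931 = 0.162777
Relative intensity = 0.162777 / 0.316692 × 100 = 51.4

51.4%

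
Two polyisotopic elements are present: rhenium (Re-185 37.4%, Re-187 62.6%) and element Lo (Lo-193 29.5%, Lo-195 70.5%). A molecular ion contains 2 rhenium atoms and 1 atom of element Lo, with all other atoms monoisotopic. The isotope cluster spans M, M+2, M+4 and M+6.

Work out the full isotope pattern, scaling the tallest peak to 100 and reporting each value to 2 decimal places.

9.26 : 53.12 : 100.00 : 61.98

Rhenium pattern (n=2): 0.139876 : 0.468248 : 0.391876
Element Lo pattern (n=1): 0.2950 : 0.7050
Convolve the two distributions (both contribute in 2-u steps):
  M: 0.139876×0.2950 = 0.041263
  M+2: 0.139876×0.7050 + 0.468248×0.2950 = 0.236746
  M+4: 0.468248×0.7050 + 0.391876×0.2950 = 0.445718
  M+6: 0.391876×0.7050 = 0.276273
Scale to base peak (0.445718) = 100: 9.26 : 53.12 : 100.00 : 61.98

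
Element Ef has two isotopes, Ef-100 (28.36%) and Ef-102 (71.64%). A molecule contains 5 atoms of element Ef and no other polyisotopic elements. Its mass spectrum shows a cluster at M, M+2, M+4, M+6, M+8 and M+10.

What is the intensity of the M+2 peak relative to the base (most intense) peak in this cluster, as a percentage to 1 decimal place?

6.2%

Binomial terms of (0.2836 + 0.7164)^5: M 0.0018, M+2 0.0232, M+4 0.1171, M+6 0.2957, M+8 0.3735, M+10 0.1887 → M+8 is the base peak.
P(M+8) = C(5,4) × 0.2836^1 × 0.7164^4 = 5 × 0.2836 × 0.26340397 = 0.373507 (base)
P(M+2) = C(5,1) × 0.2836^4 × 0.7164^1 = 5 × 0.00646882 × 0.7164 = 0.023171
Relative intensity = 0.023171 / 0.373507 × 100 = 6.2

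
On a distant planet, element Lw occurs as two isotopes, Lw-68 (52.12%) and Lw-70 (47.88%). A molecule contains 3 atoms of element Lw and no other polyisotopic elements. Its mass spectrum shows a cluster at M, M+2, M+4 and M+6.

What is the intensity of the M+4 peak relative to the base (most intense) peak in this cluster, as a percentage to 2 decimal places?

91.86%

Binomial terms of (0.5212 + 0.4788)^3: M 0.1416, M+2 0.3902, M+4 0.3585, M+6 0.1098 → M+2 is the base peak.
P(M+2) = C(3,1) × 0.5212^2 × 0.4788^1 = 3 × 0.27164944 × 0.4788 = 0.390197 (base)
P(M+4) = C(3,2) × 0.5212^1 × 0.4788^2 = 3 × 0.5212 × 0.22924944 = 0.358454
Relative intensity = 0.358454 / 0.390197 × 100 = 91.86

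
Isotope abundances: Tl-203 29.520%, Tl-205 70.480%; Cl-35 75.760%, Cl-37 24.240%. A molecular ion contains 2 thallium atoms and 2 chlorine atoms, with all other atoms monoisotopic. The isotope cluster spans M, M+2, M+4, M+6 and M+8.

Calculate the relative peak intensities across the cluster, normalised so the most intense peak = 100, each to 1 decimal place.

11.3 : 61.1 : 100.0 : 46.7 : 6.6

Thallium pattern (n=2): 0.08714304 : 0.41611392 : 0.49674304
Chlorine pattern (n=2): 0.57395776 : 0.36728448 : 0.05875776
Convolve the two distributions (both contribute in 2-u steps):
  M: 0.08714304×0.57395776 = 0.050016
  M+2: 0.08714304×0.36728448 + 0.41611392×0.57395776 = 0.270838
  M+4: 0.08714304×0.05875776 + 0.41611392×0.36728448 + 0.49674304×0.57395776 = 0.443062
  M+6: 0.41611392×0.05875776 + 0.49674304×0.36728448 = 0.206896
  M+8: 0.49674304×0.05875776 = 0.029188
Scale to base peak (0.443062) = 100: 11.3 : 61.1 : 100.0 : 46.7 : 6.6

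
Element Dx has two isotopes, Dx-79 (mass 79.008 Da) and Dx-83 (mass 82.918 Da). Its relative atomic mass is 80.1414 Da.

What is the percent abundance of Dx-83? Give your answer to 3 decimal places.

28.987%

With x = fraction of Dx-79 (so Dx-83 is 1 − x):
79.008·x + 82.918·(1 − x) = 80.1414
(79.008 − 82.918)·x = 80.1414 − 82.918
x = -2.7766 / -3.910 = 0.71013 → 71.013% Dx-79, 28.987% Dx-83.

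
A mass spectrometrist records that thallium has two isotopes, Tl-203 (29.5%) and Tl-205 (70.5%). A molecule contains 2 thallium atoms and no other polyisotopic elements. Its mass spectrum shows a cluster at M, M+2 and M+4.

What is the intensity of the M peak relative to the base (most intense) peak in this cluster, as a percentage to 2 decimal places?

Binomial terms of (0.295 + 0.705)^2: M 0.0870, M+2 0.4160, M+4 0.4970 → M+4 is the base peak.
P(M+4) = C(2,2) × 0.295^0 × 0.705^2 = 1 × 1.0000 × 0.497025 = 0.497025 (base)
P(M) = C(2,0) × 0.295^2 × 0.705^0 = 1 × 0.087025 × 1.0000 = 0.087025
Relative intensity = 0.087025 / 0.497025 × 100 = 17.51

17.51%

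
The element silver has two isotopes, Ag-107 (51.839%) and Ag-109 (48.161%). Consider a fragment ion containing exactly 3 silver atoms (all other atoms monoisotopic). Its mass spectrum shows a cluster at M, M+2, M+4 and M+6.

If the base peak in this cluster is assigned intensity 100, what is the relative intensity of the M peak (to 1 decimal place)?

(0.51839 + 0.48161)^3 gives M 0.1393, M+2 0.3883, M+4 0.3607, M+6 0.1117; the largest is M+2.
P(M+2) = C(3,1) × 0.51839^2 × 0.48161^1 = 3 × 0.26872819 × 0.48161 = 0.388267 (base)
P(M) = C(3,0) × 0.51839^3 × 0.48161^0 = 1 × 0.13930601 × 1.0000 = 0.139306
Relative intensity = 0.139306 / 0.388267 × 100 = 35.9

35.9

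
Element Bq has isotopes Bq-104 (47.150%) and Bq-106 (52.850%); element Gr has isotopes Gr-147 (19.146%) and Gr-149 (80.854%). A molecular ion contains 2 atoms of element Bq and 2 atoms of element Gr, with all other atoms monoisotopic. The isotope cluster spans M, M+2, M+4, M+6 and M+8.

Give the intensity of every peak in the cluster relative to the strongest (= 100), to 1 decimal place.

2.0 : 21.1 : 75.2 : 100.0 : 44.3

Element Bq pattern (n=2): 0.22231225 : 0.4983755 : 0.27931225
Element Gr pattern (n=2): 0.03665693 : 0.30960614 : 0.65373693
Convolve the two distributions (both contribute in 2-u steps):
  M: 0.22231225×0.03665693 = 0.008149
  M+2: 0.22231225×0.30960614 + 0.4983755×0.03665693 = 0.087098
  M+4: 0.22231225×0.65373693 + 0.4983755×0.30960614 + 0.27931225×0.03665693 = 0.309873
  M+6: 0.4983755×0.65373693 + 0.27931225×0.30960614 = 0.412283
  M+8: 0.27931225×0.65373693 = 0.182597
Scale to base peak (0.412283) = 100: 2.0 : 21.1 : 75.2 : 100.0 : 44.3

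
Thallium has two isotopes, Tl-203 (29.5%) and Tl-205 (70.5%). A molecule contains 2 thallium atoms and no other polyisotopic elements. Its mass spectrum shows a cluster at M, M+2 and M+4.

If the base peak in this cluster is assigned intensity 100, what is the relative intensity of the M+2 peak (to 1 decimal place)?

Binomial terms of (0.295 + 0.705)^2: M 0.0870, M+2 0.4160, M+4 0.4970 → M+4 is the base peak.
P(M+4) = C(2,2) × 0.295^0 × 0.705^2 = 1 × 1.0000 × 0.497025 = 0.497025 (base)
P(M+2) = C(2,1) × 0.295^1 × 0.705^1 = 2 × 0.2950 × 0.7050 = 0.415950
Relative intensity = 0.415950 / 0.497025 × 100 = 83.7

83.7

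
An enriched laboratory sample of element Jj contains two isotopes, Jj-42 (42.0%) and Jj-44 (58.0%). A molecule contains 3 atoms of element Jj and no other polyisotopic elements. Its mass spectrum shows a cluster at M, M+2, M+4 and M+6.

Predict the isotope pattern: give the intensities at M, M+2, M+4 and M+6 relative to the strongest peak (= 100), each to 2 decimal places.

The 3 Jj atoms are independent, so intensities follow the terms of (0.420 + 0.580)^3.
P(M) = 0.420^3 = 0.074088
P(M+2) = 3 × 0.420^2 × 0.580^1 = 0.306936
P(M+4) = 3 × 0.420^1 × 0.580^2 = 0.423864
P(M+6) = 0.580^3 = 0.195112
The M+4 peak is largest (0.423864); scaling to 100 gives 17.48 : 72.41 : 100.00 : 46.03.

17.48 : 72.41 : 100.00 : 46.03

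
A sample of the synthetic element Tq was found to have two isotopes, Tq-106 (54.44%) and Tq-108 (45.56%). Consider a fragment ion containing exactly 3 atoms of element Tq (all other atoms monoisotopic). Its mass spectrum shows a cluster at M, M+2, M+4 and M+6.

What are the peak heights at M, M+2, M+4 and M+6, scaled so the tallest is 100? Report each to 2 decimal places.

Expanding (0.5444 + 0.4556)^3:
P(M) = 0.5444^3 = 0.161345
P(M+2) = 3 × 0.5444^2 × 0.4556^1 = 0.405080
P(M+4) = 3 × 0.5444^1 × 0.4556^2 = 0.339006
P(M+6) = 0.4556^3 = 0.094570
The M+2 peak is largest (0.405080); scaling to 100 gives 39.83 : 100.00 : 83.69 : 23.35.

39.83 : 100.00 : 83.69 : 23.35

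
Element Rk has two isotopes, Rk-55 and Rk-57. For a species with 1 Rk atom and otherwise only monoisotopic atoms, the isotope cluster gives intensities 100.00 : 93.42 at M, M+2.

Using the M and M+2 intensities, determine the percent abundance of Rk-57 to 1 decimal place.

If p is the fraction of Rk that is Rk-55, then I(M+2)/I(M) = [C(1,1)·p^0·(1−p)] / p^1 = 1·(1−p)/p = 93.42/100.00 = 0.9342
(1−p)/p = 0.9342/1 = 0.9342  ⇒  p = 1/(1 + 0.9342) = 0.5170
Rk-55: 51.7%, Rk-57: 48.3%.

48.3%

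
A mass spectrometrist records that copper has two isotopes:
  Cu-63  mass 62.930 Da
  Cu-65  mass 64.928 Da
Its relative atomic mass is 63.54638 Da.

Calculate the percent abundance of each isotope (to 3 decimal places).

Cu-63: 69.150%, Cu-65: 30.850%

Writing the weighted mean with unknown fraction x of Cu-63:
62.930·x + 64.928·(1 − x) = 63.54638
(62.930 − 64.928)·x = 63.54638 − 64.928
x = -1.38162 / -1.998 = 0.69150 → 69.150% Cu-63, 30.850% Cu-65.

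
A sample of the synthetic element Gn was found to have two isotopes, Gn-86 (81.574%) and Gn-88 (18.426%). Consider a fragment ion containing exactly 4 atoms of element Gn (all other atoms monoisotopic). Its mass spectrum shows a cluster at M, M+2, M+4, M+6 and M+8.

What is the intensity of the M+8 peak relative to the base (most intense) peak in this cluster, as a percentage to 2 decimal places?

(0.81574 + 0.18426)^4 gives M 0.4428, M+2 0.4001, M+4 0.1356, M+6 0.0204, M+8 0.0012; the largest is M.
P(M) = C(4,0) × 0.81574^4 × 0.18426^0 = 1 × 0.44279941 × 1.0000 = 0.442799 (base)
P(M+8) = C(4,4) × 0.81574^0 × 0.18426^4 = 1 × 1.0000 × 0.00115272 = 0.001153
Relative intensity = 0.001153 / 0.442799 × 100 = 0.26

0.26%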